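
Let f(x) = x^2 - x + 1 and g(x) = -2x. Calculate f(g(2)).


g(2) = -4
f(-4) = 1*(-4)^2 - 1*(-4) + 1 = 21

21


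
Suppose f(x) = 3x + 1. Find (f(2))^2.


49


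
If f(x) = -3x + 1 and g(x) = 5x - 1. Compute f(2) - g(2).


-14


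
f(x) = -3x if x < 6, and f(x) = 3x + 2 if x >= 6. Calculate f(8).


8 satisfies x >= 6
f(8) = 26

26


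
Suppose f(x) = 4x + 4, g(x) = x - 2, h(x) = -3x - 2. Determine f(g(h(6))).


h(6) = -20
g(-20) = -22
f(-22) = -84

-84


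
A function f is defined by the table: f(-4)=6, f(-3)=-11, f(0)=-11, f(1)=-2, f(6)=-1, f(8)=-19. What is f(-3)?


-11


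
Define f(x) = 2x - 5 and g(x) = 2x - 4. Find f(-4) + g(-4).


f(-4) = -13
g(-4) = -12
Sum = -25

-25


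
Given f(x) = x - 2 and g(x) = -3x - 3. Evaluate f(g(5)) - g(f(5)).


-8


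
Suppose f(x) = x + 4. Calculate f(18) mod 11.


f(18) = 22
22 mod 11 = 0

0


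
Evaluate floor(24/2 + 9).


24/2 = 12
12 + 9 = 21
floor(21) = 21

21


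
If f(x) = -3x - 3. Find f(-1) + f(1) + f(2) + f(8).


f(-1) = 0
f(1) = -6
f(2) = -9
f(8) = -27
Sum = -42

-42


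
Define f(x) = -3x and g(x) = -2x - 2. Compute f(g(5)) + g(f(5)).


f(g(5)) = 36
g(f(5)) = 28
Sum = 64

64


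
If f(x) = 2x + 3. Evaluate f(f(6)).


f(6) = 15
f(15) = 33

33


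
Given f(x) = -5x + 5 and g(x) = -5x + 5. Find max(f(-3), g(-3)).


f(-3) = 20
g(-3) = 20
max = 20

20


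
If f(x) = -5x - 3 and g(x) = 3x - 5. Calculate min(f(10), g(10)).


-53


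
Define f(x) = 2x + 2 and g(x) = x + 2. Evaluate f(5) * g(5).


84


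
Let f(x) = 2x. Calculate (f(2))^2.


f(2) = 4
(4)^2 = 16

16


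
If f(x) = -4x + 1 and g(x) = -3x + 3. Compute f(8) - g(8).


f(8) = -31
g(8) = -21
Difference = -10

-10


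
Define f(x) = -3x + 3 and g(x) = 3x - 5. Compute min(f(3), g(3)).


f(3) = -6
g(3) = 4
min = -6

-6


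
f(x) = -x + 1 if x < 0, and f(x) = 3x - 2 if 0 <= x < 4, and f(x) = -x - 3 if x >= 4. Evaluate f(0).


0 satisfies 0 <= x < 4
f(0) = -2

-2


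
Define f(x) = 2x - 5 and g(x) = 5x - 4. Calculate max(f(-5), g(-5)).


f(-5) = -15
g(-5) = -29
max = -15

-15


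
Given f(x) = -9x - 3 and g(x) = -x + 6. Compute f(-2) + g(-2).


f(-2) = 15
g(-2) = 8
Sum = 23

23


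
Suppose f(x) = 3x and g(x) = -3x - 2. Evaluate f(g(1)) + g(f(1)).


-26


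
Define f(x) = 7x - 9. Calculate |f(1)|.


f(1) = -2
|-2| = 2

2


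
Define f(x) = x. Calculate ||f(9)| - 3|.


f(9) = 9
|9| = 9
|9 - 3| = 6

6


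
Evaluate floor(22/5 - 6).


-2


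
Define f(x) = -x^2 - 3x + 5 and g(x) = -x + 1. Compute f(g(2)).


g(2) = -1
f(-1) = (-1)*(-1)^2 - 3*(-1) + 5 = 7

7


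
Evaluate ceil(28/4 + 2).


28/4 = 7
7 + 2 = 9
ceil(9) = 9

9


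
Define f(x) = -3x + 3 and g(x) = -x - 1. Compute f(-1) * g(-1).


f(-1) = 6
g(-1) = 0
Product = 0

0


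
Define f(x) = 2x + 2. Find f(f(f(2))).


f(2) = 6
f(6) = 14
f(14) = 30

30


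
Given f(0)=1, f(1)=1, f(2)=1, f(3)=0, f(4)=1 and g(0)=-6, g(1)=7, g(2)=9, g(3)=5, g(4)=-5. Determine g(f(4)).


f(4) = 1
g(1) = 7

7


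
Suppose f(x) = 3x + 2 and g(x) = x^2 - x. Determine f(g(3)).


g(3) = 6
f(6) = 20

20


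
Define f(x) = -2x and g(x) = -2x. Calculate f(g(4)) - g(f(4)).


f(g(4)) = 16
g(f(4)) = 16
Difference = 0

0


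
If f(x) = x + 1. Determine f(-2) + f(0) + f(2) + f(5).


9


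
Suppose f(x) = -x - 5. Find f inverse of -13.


Solve -x - 5 = -13
x = (-13 + 5) / (-1) = 8

8


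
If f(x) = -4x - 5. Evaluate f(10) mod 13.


f(10) = -45
-45 mod 13 = 7

7


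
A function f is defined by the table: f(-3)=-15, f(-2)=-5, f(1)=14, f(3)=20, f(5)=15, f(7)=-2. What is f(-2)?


-5


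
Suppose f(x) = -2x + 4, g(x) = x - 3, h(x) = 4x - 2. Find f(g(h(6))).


h(6) = 22
g(22) = 19
f(19) = -34

-34


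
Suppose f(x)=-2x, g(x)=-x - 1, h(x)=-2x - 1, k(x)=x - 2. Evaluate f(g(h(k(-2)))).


16


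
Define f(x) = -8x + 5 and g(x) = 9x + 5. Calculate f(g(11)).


g(11) = 104
f(104) = -827

-827


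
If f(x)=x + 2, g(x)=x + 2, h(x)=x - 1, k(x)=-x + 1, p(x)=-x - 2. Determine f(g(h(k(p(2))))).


p(2) = -4
k(-4) = 5
h(5) = 4
g(4) = 6
f(6) = 8

8


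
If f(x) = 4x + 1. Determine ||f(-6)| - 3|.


f(-6) = -23
|-23| = 23
|23 - 3| = 20

20


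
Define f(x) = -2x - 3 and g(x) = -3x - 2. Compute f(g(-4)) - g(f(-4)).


f(g(-4)) = -23
g(f(-4)) = -17
Difference = -6

-6


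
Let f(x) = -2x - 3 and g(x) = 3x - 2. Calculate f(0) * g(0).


f(0) = -3
g(0) = -2
Product = 6

6


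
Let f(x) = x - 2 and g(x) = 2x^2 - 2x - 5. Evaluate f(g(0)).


g(0) = -5
f(-5) = -7

-7


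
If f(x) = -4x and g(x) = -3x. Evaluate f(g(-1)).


g(-1) = 3
f(3) = -12

-12


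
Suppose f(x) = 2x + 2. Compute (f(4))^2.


f(4) = 10
(10)^2 = 100

100


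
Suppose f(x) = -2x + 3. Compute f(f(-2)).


f(-2) = 7
f(7) = -11

-11


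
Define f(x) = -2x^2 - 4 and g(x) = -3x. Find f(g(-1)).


g(-1) = 3
f(3) = (-2)*(3)^2 - 4 = -22

-22


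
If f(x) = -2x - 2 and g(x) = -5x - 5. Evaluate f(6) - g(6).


f(6) = -14
g(6) = -35
Difference = 21

21


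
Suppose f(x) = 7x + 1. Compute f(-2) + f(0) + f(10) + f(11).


f(-2) = -13
f(0) = 1
f(10) = 71
f(11) = 78
Sum = 137

137


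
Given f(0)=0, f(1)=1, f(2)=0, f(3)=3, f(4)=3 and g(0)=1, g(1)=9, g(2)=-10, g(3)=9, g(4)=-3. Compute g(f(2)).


f(2) = 0
g(0) = 1

1


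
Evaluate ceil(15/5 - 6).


15/5 = 3
3 - 6 = -3
ceil(-3) = -3

-3


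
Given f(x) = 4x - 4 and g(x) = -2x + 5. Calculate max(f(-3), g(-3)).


f(-3) = -16
g(-3) = 11
max = 11

11


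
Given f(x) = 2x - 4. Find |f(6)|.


8


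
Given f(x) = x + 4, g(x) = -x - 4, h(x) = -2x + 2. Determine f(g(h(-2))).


-6


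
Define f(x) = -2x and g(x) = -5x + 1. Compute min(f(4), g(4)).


f(4) = -8
g(4) = -19
min = -19

-19


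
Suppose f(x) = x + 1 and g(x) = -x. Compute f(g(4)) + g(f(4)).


f(g(4)) = -3
g(f(4)) = -5
Sum = -8

-8


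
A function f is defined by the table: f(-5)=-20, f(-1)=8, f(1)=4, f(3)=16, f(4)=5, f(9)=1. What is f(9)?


1


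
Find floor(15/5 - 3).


15/5 = 3
3 - 3 = 0
floor(0) = 0

0


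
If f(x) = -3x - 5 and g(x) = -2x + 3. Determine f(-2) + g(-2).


f(-2) = 1
g(-2) = 7
Sum = 8

8


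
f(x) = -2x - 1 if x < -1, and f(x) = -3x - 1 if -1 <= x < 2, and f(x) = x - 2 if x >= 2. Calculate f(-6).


-6 satisfies x < -1
f(-6) = 11

11


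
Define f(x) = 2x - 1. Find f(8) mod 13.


f(8) = 15
15 mod 13 = 2

2


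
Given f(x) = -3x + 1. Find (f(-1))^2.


16


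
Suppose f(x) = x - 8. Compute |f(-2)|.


f(-2) = -10
|-10| = 10

10


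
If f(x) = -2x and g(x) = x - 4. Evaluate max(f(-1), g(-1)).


f(-1) = 2
g(-1) = -5
max = 2

2


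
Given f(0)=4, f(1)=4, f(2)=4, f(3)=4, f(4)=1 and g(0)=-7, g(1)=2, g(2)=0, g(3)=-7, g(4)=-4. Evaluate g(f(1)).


-4


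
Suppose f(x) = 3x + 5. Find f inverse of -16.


Solve 3x + 5 = -16
x = (-16 - 5) / 3 = -7

-7


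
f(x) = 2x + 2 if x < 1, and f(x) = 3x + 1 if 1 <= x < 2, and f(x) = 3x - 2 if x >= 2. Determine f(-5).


-5 satisfies x < 1
f(-5) = -8

-8


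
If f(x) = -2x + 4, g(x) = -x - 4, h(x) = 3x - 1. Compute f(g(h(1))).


16


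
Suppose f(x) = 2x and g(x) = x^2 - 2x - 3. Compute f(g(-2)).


g(-2) = 5
f(5) = 10

10


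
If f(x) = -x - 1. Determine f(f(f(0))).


-1


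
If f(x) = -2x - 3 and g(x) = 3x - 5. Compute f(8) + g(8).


0


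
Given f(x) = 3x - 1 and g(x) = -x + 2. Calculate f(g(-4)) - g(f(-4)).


f(g(-4)) = 17
g(f(-4)) = 15
Difference = 2

2


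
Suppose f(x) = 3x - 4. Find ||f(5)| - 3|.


f(5) = 11
|11| = 11
|11 - 3| = 8

8


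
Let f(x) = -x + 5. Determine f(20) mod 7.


f(20) = -15
-15 mod 7 = 6

6


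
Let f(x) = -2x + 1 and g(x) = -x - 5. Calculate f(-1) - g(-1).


f(-1) = 3
g(-1) = -4
Difference = 7

7


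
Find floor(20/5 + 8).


20/5 = 4
4 + 8 = 12
floor(12) = 12

12


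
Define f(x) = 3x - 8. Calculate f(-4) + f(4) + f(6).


-6


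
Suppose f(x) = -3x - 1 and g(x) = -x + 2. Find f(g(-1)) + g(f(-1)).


f(g(-1)) = -10
g(f(-1)) = 0
Sum = -10

-10


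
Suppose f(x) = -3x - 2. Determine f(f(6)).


f(6) = -20
f(-20) = 58

58


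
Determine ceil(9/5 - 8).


9/5 = 1.8
1.8 - 8 = -6.2
ceil(-6.2) = -6

-6


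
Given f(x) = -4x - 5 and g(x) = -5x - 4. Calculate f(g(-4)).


g(-4) = 16
f(16) = -69

-69


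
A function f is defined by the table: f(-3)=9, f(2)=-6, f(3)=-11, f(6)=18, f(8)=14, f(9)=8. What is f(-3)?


9


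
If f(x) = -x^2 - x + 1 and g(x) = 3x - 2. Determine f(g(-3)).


g(-3) = -11
f(-11) = (-1)*(-11)^2 - 1*(-11) + 1 = -109

-109


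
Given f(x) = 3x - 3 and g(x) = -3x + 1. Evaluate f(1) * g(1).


f(1) = 0
g(1) = -2
Product = 0

0


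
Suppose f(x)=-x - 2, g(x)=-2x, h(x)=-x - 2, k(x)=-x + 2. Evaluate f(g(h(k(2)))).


-6


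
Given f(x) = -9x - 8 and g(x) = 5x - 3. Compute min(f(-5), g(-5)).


-28


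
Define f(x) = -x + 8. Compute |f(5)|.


f(5) = 3
|3| = 3

3


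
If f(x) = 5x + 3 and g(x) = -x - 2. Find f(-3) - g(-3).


f(-3) = -12
g(-3) = 1
Difference = -13

-13


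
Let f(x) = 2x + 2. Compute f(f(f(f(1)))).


f(1) = 4
f(4) = 10
f(10) = 22
f(22) = 46

46


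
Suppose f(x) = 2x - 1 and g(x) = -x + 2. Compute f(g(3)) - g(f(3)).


0


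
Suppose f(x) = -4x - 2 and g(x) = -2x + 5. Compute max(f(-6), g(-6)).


f(-6) = 22
g(-6) = 17
max = 22

22


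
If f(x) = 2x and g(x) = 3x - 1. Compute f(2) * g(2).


f(2) = 4
g(2) = 5
Product = 20

20


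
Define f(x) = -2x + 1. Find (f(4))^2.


f(4) = -7
(-7)^2 = 49

49


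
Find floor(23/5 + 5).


9


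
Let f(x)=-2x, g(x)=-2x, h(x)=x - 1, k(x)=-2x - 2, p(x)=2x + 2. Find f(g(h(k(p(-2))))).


p(-2) = -2
k(-2) = 2
h(2) = 1
g(1) = -2
f(-2) = 4

4


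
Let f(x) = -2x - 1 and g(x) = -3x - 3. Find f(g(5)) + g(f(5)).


f(g(5)) = 35
g(f(5)) = 30
Sum = 65

65


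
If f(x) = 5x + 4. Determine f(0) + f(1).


f(0) = 4
f(1) = 9
Sum = 13

13


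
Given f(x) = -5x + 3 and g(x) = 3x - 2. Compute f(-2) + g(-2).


f(-2) = 13
g(-2) = -8
Sum = 5

5


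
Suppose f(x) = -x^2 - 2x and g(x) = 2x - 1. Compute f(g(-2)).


g(-2) = -5
f(-5) = (-1)*(-5)^2 - 2*(-5) = -15

-15


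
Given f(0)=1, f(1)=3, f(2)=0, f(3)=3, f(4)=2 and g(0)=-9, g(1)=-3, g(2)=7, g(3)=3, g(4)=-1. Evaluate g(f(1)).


f(1) = 3
g(3) = 3

3


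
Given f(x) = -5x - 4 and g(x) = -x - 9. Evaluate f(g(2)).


51


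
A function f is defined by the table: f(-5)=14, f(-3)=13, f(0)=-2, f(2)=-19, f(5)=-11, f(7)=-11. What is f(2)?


Reading from the table at x = 2

-19


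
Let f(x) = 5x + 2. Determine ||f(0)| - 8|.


f(0) = 2
|2| = 2
|2 - 8| = 6

6


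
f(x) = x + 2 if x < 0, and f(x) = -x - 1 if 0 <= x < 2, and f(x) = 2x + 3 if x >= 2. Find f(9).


9 satisfies x >= 2
f(9) = 21

21


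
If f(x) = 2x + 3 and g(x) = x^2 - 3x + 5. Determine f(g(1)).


9


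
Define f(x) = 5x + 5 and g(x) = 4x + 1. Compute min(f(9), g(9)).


f(9) = 50
g(9) = 37
min = 37

37


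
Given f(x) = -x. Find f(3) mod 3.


f(3) = -3
-3 mod 3 = 0

0


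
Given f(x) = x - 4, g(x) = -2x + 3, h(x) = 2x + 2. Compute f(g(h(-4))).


h(-4) = -6
g(-6) = 15
f(15) = 11

11


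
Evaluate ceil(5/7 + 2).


5/7 = 0.7143
0.7143 + 2 = 2.7143
ceil(2.7143) = 3

3


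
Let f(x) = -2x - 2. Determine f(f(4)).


18


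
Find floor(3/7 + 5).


3/7 = 0.4286
0.4286 + 5 = 5.4286
floor(5.4286) = 5

5


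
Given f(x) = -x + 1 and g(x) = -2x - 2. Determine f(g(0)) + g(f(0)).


f(g(0)) = 3
g(f(0)) = -4
Sum = -1

-1


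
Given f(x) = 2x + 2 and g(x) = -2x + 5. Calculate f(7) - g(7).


f(7) = 16
g(7) = -9
Difference = 25

25


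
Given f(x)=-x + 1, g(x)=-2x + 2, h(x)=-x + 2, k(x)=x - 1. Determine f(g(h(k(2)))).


1


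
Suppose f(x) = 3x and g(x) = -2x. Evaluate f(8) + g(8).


f(8) = 24
g(8) = -16
Sum = 8

8


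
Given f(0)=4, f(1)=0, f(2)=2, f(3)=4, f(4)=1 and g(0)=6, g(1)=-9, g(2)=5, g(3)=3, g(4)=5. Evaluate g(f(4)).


f(4) = 1
g(1) = -9

-9


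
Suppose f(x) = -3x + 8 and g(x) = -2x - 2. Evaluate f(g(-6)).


g(-6) = 10
f(10) = -22

-22


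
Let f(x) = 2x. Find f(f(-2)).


-8


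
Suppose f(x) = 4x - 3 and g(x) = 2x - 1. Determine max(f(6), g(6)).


f(6) = 21
g(6) = 11
max = 21

21


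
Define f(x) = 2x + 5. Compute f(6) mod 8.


f(6) = 17
17 mod 8 = 1

1


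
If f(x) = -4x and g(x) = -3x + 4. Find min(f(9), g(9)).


f(9) = -36
g(9) = -23
min = -36

-36


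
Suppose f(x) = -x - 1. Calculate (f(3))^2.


f(3) = -4
(-4)^2 = 16

16


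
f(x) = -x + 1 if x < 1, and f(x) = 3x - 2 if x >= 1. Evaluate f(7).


7 satisfies x >= 1
f(7) = 19

19


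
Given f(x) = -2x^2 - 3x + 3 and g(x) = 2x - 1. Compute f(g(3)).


-62


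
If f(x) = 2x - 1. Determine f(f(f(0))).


f(0) = -1
f(-1) = -3
f(-3) = -7

-7


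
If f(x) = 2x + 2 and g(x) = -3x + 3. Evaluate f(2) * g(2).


f(2) = 6
g(2) = -3
Product = -18

-18


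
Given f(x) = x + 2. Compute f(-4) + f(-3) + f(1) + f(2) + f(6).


12


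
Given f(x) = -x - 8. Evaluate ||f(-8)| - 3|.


3


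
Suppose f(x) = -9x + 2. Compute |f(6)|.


f(6) = -52
|-52| = 52

52


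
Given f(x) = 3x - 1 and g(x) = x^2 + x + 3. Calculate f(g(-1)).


g(-1) = 3
f(3) = 8

8


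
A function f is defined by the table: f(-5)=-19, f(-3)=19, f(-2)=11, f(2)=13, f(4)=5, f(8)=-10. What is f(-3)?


19


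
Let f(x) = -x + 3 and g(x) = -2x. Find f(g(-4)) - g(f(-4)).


f(g(-4)) = -5
g(f(-4)) = -14
Difference = 9

9


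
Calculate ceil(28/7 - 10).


28/7 = 4
4 - 10 = -6
ceil(-6) = -6

-6


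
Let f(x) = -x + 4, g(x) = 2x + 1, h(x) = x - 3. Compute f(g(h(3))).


3


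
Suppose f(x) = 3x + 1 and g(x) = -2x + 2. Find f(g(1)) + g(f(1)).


-5


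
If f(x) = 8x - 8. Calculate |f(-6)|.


f(-6) = -56
|-56| = 56

56


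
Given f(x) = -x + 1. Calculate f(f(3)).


f(3) = -2
f(-2) = 3

3


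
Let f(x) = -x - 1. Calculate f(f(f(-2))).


f(-2) = 1
f(1) = -2
f(-2) = 1

1


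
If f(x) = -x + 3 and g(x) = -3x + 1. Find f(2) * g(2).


f(2) = 1
g(2) = -5
Product = -5

-5


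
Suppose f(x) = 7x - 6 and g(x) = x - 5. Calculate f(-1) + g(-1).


-19


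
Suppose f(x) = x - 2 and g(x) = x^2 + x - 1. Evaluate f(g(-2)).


g(-2) = 1
f(1) = -1

-1


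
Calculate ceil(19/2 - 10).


19/2 = 9.5
9.5 - 10 = -0.5
ceil(-0.5) = 0

0


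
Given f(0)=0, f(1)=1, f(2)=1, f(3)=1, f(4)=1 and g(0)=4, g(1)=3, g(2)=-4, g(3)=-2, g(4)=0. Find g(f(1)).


f(1) = 1
g(1) = 3

3


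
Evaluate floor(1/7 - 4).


1/7 = 0.1429
0.1429 - 4 = -3.8571
floor(-3.8571) = -4

-4


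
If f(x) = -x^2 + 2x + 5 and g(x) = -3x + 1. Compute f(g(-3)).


g(-3) = 10
f(10) = (-1)*(10)^2 + 2*(10) + 5 = -75

-75


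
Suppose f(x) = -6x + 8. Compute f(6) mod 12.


f(6) = -28
-28 mod 12 = 8

8


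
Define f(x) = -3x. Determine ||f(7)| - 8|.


f(7) = -21
|-21| = 21
|21 - 8| = 13

13


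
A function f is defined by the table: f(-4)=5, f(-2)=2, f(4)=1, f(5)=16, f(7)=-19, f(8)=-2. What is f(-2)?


2


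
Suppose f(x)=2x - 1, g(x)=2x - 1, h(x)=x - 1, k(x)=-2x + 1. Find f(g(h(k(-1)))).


k(-1) = 3
h(3) = 2
g(2) = 3
f(3) = 5

5


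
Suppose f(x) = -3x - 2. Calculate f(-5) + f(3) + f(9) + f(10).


f(-5) = 13
f(3) = -11
f(9) = -29
f(10) = -32
Sum = -59

-59


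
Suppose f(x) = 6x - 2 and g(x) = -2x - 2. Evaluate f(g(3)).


g(3) = -8
f(-8) = -50

-50


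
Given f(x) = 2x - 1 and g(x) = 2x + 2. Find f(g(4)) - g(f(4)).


f(g(4)) = 19
g(f(4)) = 16
Difference = 3

3


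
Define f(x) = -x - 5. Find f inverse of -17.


12


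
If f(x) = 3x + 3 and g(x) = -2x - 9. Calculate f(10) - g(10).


f(10) = 33
g(10) = -29
Difference = 62

62


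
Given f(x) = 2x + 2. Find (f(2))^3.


f(2) = 6
(6)^3 = 216

216


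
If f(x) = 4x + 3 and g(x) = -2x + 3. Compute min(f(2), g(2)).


f(2) = 11
g(2) = -1
min = -1

-1


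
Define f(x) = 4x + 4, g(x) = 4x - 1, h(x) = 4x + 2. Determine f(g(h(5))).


h(5) = 22
g(22) = 87
f(87) = 352

352


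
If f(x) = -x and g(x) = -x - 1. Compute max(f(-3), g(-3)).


3


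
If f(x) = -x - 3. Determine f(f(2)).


f(2) = -5
f(-5) = 2

2


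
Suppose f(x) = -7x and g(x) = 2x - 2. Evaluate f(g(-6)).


g(-6) = -14
f(-14) = 98

98


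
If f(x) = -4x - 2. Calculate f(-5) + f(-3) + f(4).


f(-5) = 18
f(-3) = 10
f(4) = -18
Sum = 10

10


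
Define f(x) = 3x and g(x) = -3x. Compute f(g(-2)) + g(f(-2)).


f(g(-2)) = 18
g(f(-2)) = 18
Sum = 36

36


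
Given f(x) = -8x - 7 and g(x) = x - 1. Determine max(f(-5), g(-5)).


33


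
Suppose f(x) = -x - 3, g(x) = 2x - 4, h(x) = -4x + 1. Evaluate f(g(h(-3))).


h(-3) = 13
g(13) = 22
f(22) = -25

-25


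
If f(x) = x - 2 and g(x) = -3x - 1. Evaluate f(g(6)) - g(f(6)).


f(g(6)) = -21
g(f(6)) = -13
Difference = -8

-8


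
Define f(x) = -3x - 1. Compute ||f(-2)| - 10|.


5


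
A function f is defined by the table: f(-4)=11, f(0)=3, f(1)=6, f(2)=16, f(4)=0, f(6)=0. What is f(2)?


Reading from the table at x = 2

16


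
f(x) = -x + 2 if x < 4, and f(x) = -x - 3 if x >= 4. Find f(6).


6 satisfies x >= 4
f(6) = -9

-9


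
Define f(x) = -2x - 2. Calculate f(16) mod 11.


f(16) = -34
-34 mod 11 = 10

10


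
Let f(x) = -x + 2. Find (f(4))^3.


f(4) = -2
(-2)^3 = -8

-8


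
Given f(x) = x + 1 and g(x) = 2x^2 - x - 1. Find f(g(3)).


g(3) = 14
f(14) = 15

15


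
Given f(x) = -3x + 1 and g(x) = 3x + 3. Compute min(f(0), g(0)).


1


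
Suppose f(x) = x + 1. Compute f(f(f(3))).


6


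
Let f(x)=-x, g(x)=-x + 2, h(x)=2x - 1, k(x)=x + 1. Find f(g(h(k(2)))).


k(2) = 3
h(3) = 5
g(5) = -3
f(-3) = 3

3


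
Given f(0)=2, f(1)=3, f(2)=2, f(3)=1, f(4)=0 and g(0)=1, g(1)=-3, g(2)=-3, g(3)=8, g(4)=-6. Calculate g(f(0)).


f(0) = 2
g(2) = -3

-3


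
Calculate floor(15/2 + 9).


15/2 = 7.5
7.5 + 9 = 16.5
floor(16.5) = 16

16


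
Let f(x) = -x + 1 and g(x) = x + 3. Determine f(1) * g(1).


f(1) = 0
g(1) = 4
Product = 0

0


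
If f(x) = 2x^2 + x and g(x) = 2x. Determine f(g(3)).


g(3) = 6
f(6) = 2*(6)^2 + 1*(6) = 78

78


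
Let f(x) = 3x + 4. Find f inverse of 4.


Solve 3x + 4 = 4
x = (4 - 4) / 3 = 0

0


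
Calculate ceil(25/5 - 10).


25/5 = 5
5 - 10 = -5
ceil(-5) = -5

-5


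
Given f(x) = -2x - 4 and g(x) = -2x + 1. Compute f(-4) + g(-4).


f(-4) = 4
g(-4) = 9
Sum = 13

13


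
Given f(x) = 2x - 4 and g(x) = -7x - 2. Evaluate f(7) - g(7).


f(7) = 10
g(7) = -51
Difference = 61

61


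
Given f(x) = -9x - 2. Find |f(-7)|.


f(-7) = 61
|61| = 61

61


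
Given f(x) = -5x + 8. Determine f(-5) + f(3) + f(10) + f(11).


f(-5) = 33
f(3) = -7
f(10) = -42
f(11) = -47
Sum = -63

-63


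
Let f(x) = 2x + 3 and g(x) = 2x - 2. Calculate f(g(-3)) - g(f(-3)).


f(g(-3)) = -13
g(f(-3)) = -8
Difference = -5

-5


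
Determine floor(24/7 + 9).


24/7 = 3.4286
3.4286 + 9 = 12.4286
floor(12.4286) = 12

12


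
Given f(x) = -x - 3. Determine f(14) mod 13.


9


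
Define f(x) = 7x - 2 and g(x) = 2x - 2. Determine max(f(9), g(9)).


f(9) = 61
g(9) = 16
max = 61

61


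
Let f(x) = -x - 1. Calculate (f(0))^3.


f(0) = -1
(-1)^3 = -1

-1


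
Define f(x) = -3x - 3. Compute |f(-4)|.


f(-4) = 9
|9| = 9

9


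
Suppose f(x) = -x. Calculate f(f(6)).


f(6) = -6
f(-6) = 6

6


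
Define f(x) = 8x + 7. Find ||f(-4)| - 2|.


f(-4) = -25
|-25| = 25
|25 - 2| = 23

23


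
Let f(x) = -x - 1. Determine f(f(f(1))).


f(1) = -2
f(-2) = 1
f(1) = -2

-2


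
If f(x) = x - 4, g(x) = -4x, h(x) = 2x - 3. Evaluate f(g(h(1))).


0


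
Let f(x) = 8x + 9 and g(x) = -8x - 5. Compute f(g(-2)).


97


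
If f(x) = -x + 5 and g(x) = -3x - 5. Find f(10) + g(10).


f(10) = -5
g(10) = -35
Sum = -40

-40


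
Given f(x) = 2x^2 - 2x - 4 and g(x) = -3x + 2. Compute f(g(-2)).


g(-2) = 8
f(8) = 2*(8)^2 - 2*(8) - 4 = 108

108


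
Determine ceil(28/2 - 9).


28/2 = 14
14 - 9 = 5
ceil(5) = 5

5


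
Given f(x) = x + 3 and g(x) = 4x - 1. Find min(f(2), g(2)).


f(2) = 5
g(2) = 7
min = 5

5


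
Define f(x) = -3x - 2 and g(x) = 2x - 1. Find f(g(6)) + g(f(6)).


-76


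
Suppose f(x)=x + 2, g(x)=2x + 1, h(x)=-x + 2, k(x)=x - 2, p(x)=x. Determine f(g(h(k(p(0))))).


p(0) = 0
k(0) = -2
h(-2) = 4
g(4) = 9
f(9) = 11

11


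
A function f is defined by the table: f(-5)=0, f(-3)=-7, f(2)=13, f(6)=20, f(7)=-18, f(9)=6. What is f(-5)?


Reading from the table at x = -5

0


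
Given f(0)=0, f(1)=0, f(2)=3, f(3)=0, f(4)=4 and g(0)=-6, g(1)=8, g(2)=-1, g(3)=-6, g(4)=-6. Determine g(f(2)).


f(2) = 3
g(3) = -6

-6


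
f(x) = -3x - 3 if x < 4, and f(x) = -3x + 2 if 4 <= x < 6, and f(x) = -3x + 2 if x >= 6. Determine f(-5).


-5 satisfies x < 4
f(-5) = 12

12


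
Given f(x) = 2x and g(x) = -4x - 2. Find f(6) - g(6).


38


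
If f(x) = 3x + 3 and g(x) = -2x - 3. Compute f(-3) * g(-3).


f(-3) = -6
g(-3) = 3
Product = -18

-18


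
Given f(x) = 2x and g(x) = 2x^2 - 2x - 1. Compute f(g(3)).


g(3) = 11
f(11) = 22

22


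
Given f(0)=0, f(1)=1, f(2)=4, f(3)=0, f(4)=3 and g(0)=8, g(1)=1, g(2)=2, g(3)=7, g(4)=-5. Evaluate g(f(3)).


f(3) = 0
g(0) = 8

8


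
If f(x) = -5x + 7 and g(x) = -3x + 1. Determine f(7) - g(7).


f(7) = -28
g(7) = -20
Difference = -8

-8


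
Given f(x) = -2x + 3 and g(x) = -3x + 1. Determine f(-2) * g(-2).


f(-2) = 7
g(-2) = 7
Product = 49

49


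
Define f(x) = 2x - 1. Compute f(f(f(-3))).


f(-3) = -7
f(-7) = -15
f(-15) = -31

-31


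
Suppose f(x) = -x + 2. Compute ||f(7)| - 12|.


f(7) = -5
|-5| = 5
|5 - 12| = 7

7


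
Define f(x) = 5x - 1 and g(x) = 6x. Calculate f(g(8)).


g(8) = 48
f(48) = 239

239


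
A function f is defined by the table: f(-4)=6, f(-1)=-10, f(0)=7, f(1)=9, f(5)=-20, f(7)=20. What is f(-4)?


Reading from the table at x = -4

6


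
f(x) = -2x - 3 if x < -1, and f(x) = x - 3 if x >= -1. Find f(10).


10 satisfies x >= -1
f(10) = 7

7


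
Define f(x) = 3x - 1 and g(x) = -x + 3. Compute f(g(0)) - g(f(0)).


f(g(0)) = 8
g(f(0)) = 4
Difference = 4

4


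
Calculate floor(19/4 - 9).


-5


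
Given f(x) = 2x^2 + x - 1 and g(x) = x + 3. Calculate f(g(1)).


g(1) = 4
f(4) = 2*(4)^2 + 1*(4) - 1 = 35

35


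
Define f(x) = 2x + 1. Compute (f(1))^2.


f(1) = 3
(3)^2 = 9

9


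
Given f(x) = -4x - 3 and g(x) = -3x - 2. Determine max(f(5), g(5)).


-17


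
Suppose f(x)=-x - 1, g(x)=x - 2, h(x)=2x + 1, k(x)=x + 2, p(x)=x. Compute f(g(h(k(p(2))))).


p(2) = 2
k(2) = 4
h(4) = 9
g(9) = 7
f(7) = -8

-8


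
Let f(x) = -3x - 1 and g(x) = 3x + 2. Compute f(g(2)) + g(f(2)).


f(g(2)) = -25
g(f(2)) = -19
Sum = -44

-44


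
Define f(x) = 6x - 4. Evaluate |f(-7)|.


f(-7) = -46
|-46| = 46

46


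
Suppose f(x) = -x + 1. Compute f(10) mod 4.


f(10) = -9
-9 mod 4 = 3

3


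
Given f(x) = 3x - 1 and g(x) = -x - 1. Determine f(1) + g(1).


f(1) = 2
g(1) = -2
Sum = 0

0


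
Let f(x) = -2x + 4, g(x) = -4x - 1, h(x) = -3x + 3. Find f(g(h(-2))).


h(-2) = 9
g(9) = -37
f(-37) = 78

78


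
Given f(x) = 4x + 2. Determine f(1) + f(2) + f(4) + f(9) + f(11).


f(1) = 6
f(2) = 10
f(4) = 18
f(9) = 38
f(11) = 46
Sum = 118

118


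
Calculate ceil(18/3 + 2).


8


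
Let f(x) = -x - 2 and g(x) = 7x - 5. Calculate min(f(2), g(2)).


f(2) = -4
g(2) = 9
min = -4

-4


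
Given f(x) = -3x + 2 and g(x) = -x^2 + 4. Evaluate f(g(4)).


g(4) = -12
f(-12) = 38

38


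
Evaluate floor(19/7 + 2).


19/7 = 2.7143
2.7143 + 2 = 4.7143
floor(4.7143) = 4

4


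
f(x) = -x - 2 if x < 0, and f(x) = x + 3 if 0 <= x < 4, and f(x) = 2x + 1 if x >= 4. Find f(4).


4 satisfies x >= 4
f(4) = 9

9


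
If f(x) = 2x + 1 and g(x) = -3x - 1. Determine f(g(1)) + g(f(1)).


f(g(1)) = -7
g(f(1)) = -10
Sum = -17

-17


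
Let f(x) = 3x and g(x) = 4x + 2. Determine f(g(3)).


g(3) = 14
f(14) = 42

42


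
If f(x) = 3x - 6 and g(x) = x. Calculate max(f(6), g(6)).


f(6) = 12
g(6) = 6
max = 12

12


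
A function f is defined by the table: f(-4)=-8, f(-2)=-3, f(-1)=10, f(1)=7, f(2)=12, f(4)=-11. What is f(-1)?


Reading from the table at x = -1

10


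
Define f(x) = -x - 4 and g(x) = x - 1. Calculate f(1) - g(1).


f(1) = -5
g(1) = 0
Difference = -5

-5


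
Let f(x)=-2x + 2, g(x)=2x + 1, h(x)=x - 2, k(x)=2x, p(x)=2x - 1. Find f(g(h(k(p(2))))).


-16


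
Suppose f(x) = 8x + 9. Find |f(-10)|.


71


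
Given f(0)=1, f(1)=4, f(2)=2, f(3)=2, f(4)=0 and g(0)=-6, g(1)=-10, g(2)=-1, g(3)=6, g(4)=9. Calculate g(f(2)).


f(2) = 2
g(2) = -1

-1


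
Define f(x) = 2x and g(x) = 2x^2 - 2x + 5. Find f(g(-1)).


g(-1) = 9
f(9) = 18

18


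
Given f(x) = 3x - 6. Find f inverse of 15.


Solve 3x - 6 = 15
x = (15 + 6) / 3 = 7

7


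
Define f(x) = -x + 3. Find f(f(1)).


1


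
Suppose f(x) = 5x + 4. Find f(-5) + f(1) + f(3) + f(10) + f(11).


f(-5) = -21
f(1) = 9
f(3) = 19
f(10) = 54
f(11) = 59
Sum = 120

120


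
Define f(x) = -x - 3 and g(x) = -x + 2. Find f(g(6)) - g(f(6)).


f(g(6)) = 1
g(f(6)) = 11
Difference = -10

-10


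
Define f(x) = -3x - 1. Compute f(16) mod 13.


f(16) = -49
-49 mod 13 = 3

3


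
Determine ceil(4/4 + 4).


4/4 = 1
1 + 4 = 5
ceil(5) = 5

5


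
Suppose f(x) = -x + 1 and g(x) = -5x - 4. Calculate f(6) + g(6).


f(6) = -5
g(6) = -34
Sum = -39

-39


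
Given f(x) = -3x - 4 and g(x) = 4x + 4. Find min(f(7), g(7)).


f(7) = -25
g(7) = 32
min = -25

-25


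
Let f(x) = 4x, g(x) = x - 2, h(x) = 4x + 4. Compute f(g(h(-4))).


h(-4) = -12
g(-12) = -14
f(-14) = -56

-56


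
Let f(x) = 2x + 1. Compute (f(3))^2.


f(3) = 7
(7)^2 = 49

49


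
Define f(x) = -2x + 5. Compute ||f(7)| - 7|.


2


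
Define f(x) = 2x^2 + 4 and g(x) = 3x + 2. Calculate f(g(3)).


g(3) = 11
f(11) = 2*(11)^2 + 4 = 246

246


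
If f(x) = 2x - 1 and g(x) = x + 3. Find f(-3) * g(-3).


f(-3) = -7
g(-3) = 0
Product = 0

0


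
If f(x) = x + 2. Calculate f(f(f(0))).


f(0) = 2
f(2) = 4
f(4) = 6

6


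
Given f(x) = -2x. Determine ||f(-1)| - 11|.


f(-1) = 2
|2| = 2
|2 - 11| = 9

9


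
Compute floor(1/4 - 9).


-9


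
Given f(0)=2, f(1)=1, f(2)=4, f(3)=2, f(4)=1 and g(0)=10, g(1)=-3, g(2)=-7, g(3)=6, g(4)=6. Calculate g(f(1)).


f(1) = 1
g(1) = -3

-3


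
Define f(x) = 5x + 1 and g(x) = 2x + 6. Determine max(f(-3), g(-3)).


0


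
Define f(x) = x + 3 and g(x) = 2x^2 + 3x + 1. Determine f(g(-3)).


g(-3) = 10
f(10) = 13

13


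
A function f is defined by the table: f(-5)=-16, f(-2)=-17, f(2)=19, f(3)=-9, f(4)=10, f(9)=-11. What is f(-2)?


Reading from the table at x = -2

-17


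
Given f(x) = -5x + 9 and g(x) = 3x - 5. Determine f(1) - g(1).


f(1) = 4
g(1) = -2
Difference = 6

6


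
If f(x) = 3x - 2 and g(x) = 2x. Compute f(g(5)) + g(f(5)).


f(g(5)) = 28
g(f(5)) = 26
Sum = 54

54


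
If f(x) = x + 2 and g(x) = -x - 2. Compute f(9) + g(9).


0


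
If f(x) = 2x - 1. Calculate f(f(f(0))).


f(0) = -1
f(-1) = -3
f(-3) = -7

-7


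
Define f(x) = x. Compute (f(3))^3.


f(3) = 3
(3)^3 = 27

27


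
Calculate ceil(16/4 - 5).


16/4 = 4
4 - 5 = -1
ceil(-1) = -1

-1


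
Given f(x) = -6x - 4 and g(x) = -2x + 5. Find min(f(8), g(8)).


f(8) = -52
g(8) = -11
min = -52

-52


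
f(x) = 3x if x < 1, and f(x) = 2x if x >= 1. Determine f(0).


0


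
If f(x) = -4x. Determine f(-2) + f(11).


f(-2) = 8
f(11) = -44
Sum = -36

-36


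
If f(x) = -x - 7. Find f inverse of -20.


Solve -x - 7 = -20
x = (-20 + 7) / (-1) = 13

13


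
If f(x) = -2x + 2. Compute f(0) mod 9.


f(0) = 2
2 mod 9 = 2

2


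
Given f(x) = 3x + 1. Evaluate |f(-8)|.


f(-8) = -23
|-23| = 23

23


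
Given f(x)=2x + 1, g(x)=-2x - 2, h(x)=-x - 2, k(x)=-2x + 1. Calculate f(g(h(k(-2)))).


k(-2) = 5
h(5) = -7
g(-7) = 12
f(12) = 25

25


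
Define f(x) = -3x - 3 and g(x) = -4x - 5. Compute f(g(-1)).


g(-1) = -1
f(-1) = 0

0


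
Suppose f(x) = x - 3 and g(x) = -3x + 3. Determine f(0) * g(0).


f(0) = -3
g(0) = 3
Product = -9

-9


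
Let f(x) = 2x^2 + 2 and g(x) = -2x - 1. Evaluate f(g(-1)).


g(-1) = 1
f(1) = 2*(1)^2 + 2 = 4

4


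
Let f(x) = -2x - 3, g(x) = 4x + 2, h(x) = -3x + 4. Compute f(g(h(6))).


h(6) = -14
g(-14) = -54
f(-54) = 105

105


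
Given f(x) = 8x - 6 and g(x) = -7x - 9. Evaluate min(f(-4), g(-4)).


f(-4) = -38
g(-4) = 19
min = -38

-38


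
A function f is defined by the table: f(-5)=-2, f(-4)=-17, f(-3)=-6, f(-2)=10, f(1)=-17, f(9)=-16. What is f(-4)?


Reading from the table at x = -4

-17


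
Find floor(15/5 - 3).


0


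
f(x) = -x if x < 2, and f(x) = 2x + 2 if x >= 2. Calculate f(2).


2 satisfies x >= 2
f(2) = 6

6


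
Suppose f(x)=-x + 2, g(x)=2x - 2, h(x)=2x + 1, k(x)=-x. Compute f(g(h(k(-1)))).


k(-1) = 1
h(1) = 3
g(3) = 4
f(4) = -2

-2


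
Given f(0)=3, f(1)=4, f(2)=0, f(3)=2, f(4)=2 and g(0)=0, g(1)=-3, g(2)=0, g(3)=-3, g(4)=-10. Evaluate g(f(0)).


f(0) = 3
g(3) = -3

-3


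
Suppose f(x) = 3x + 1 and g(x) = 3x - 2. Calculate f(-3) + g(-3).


f(-3) = -8
g(-3) = -11
Sum = -19

-19


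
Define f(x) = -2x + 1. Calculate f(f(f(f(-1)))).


f(-1) = 3
f(3) = -5
f(-5) = 11
f(11) = -21

-21


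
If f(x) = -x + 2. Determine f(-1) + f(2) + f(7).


f(-1) = 3
f(2) = 0
f(7) = -5
Sum = -2

-2


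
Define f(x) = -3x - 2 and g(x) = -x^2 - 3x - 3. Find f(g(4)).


91


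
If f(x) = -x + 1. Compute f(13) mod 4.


f(13) = -12
-12 mod 4 = 0

0


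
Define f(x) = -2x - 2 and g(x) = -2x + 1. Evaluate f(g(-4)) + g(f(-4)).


f(g(-4)) = -20
g(f(-4)) = -11
Sum = -31

-31


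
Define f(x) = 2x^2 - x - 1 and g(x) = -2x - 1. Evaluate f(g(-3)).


g(-3) = 5
f(5) = 2*(5)^2 - 1*(5) - 1 = 44

44


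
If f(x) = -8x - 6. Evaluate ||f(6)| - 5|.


f(6) = -54
|-54| = 54
|54 - 5| = 49

49


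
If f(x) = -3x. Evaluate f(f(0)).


f(0) = 0
f(0) = 0

0


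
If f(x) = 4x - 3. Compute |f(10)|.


f(10) = 37
|37| = 37

37


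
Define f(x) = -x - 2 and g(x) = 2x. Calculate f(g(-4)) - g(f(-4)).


f(g(-4)) = 6
g(f(-4)) = 4
Difference = 2

2


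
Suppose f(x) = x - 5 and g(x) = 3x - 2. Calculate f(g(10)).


g(10) = 28
f(28) = 23

23


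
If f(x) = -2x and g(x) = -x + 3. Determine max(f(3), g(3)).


f(3) = -6
g(3) = 0
max = 0

0


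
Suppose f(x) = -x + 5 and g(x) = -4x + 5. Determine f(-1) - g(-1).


f(-1) = 6
g(-1) = 9
Difference = -3

-3


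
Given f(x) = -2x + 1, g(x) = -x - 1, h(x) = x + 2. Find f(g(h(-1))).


5


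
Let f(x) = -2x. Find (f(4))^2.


f(4) = -8
(-8)^2 = 64

64


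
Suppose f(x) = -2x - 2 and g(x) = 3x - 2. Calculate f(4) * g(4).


f(4) = -10
g(4) = 10
Product = -100

-100


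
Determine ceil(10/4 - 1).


2


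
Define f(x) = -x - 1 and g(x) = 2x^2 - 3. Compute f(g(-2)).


g(-2) = 5
f(5) = -6

-6


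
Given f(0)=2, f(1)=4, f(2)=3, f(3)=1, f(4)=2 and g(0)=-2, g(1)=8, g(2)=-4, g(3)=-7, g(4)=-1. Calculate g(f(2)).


f(2) = 3
g(3) = -7

-7


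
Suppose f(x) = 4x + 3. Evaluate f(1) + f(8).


f(1) = 7
f(8) = 35
Sum = 42

42


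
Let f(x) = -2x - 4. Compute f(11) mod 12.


f(11) = -26
-26 mod 12 = 10

10


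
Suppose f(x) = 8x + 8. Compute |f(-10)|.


f(-10) = -72
|-72| = 72

72


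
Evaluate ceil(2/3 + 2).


3


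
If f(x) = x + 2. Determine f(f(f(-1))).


5


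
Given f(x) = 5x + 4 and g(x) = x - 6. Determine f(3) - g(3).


f(3) = 19
g(3) = -3
Difference = 22

22


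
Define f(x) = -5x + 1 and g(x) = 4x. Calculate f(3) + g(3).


f(3) = -14
g(3) = 12
Sum = -2

-2


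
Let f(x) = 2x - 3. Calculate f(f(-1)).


-13


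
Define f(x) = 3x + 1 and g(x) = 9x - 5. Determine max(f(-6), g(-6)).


f(-6) = -17
g(-6) = -59
max = -17

-17


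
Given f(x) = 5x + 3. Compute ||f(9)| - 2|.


f(9) = 48
|48| = 48
|48 - 2| = 46

46


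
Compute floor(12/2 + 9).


12/2 = 6
6 + 9 = 15
floor(15) = 15

15


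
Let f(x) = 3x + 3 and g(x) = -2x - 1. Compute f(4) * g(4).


f(4) = 15
g(4) = -9
Product = -135

-135


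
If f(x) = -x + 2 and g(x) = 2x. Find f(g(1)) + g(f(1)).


f(g(1)) = 0
g(f(1)) = 2
Sum = 2

2


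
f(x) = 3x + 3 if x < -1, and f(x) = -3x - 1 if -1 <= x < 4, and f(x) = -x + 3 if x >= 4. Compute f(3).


-10


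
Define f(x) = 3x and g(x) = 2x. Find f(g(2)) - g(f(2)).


f(g(2)) = 12
g(f(2)) = 12
Difference = 0

0


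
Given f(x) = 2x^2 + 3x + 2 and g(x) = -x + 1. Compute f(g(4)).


g(4) = -3
f(-3) = 2*(-3)^2 + 3*(-3) + 2 = 11

11


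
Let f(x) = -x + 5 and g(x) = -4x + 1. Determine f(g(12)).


g(12) = -47
f(-47) = 52

52


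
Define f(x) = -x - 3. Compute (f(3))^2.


36


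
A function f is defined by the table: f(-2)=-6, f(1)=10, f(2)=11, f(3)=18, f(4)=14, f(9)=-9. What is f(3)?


Reading from the table at x = 3

18


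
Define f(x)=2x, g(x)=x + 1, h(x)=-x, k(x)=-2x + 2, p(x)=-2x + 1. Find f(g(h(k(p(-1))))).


p(-1) = 3
k(3) = -4
h(-4) = 4
g(4) = 5
f(5) = 10

10


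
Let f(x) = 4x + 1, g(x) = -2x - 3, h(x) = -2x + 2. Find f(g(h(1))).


h(1) = 0
g(0) = -3
f(-3) = -11

-11


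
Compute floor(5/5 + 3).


4


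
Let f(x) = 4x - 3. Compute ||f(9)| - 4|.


29


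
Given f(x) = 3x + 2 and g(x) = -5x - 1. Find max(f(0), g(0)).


f(0) = 2
g(0) = -1
max = 2

2


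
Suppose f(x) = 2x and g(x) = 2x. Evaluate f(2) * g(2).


16


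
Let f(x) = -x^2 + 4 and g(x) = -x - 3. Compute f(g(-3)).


4


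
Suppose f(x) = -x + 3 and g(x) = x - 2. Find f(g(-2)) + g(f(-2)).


10


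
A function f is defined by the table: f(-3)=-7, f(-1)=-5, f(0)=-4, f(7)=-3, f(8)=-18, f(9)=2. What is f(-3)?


-7


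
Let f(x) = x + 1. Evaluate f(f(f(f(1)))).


f(1) = 2
f(2) = 3
f(3) = 4
f(4) = 5

5


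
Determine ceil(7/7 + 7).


7/7 = 1
1 + 7 = 8
ceil(8) = 8

8


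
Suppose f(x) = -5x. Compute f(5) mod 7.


f(5) = -25
-25 mod 7 = 3

3


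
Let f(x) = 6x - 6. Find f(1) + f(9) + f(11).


108


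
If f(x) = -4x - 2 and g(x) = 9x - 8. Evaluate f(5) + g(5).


f(5) = -22
g(5) = 37
Sum = 15

15


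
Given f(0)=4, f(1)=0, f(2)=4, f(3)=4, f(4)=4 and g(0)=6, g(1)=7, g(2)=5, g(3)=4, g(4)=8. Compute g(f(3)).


f(3) = 4
g(4) = 8

8


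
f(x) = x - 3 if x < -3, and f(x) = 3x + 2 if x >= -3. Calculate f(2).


2 satisfies x >= -3
f(2) = 8

8


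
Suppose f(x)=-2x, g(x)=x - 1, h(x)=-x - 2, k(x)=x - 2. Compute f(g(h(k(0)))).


k(0) = -2
h(-2) = 0
g(0) = -1
f(-1) = 2

2


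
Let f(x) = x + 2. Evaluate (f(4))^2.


36


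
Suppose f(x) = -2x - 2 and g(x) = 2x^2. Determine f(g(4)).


g(4) = 32
f(32) = -66

-66


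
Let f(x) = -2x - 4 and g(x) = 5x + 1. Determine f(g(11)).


g(11) = 56
f(56) = -116

-116


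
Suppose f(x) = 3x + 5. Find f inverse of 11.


Solve 3x + 5 = 11
x = (11 - 5) / 3 = 2

2


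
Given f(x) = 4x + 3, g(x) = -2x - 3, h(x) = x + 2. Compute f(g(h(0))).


h(0) = 2
g(2) = -7
f(-7) = -25

-25


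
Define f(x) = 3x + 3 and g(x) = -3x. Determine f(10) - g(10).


63


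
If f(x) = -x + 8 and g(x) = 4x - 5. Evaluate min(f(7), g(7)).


f(7) = 1
g(7) = 23
min = 1

1


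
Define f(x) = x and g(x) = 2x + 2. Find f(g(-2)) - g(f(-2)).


0


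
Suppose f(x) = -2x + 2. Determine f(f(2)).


f(2) = -2
f(-2) = 6

6


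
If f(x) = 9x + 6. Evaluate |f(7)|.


f(7) = 69
|69| = 69

69


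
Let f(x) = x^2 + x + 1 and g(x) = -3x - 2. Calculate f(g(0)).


g(0) = -2
f(-2) = 1*(-2)^2 + 1*(-2) + 1 = 3

3


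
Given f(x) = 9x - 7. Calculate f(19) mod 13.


f(19) = 164
164 mod 13 = 8

8


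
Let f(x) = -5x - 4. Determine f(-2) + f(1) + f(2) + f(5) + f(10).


f(-2) = 6
f(1) = -9
f(2) = -14
f(5) = -29
f(10) = -54
Sum = -100

-100


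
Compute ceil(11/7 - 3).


-1


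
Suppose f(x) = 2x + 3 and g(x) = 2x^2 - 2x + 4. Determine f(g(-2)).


g(-2) = 16
f(16) = 35

35


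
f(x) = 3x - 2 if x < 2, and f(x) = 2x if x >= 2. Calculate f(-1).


-1 satisfies x < 2
f(-1) = -5

-5


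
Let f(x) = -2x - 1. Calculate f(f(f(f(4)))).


69


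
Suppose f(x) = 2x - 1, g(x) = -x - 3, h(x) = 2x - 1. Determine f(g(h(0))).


h(0) = -1
g(-1) = -2
f(-2) = -5

-5


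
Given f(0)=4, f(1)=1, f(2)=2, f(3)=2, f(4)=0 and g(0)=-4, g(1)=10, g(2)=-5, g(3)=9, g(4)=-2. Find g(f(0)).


f(0) = 4
g(4) = -2

-2


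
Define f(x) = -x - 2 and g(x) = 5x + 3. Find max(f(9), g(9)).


f(9) = -11
g(9) = 48
max = 48

48


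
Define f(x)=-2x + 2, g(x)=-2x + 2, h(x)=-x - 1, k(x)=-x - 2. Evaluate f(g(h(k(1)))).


k(1) = -3
h(-3) = 2
g(2) = -2
f(-2) = 6

6


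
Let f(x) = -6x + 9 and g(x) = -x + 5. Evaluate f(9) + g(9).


-49


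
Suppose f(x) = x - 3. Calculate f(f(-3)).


f(-3) = -6
f(-6) = -9

-9


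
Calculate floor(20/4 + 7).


20/4 = 5
5 + 7 = 12
floor(12) = 12

12


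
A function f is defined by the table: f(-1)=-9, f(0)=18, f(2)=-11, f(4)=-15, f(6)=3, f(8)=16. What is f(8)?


Reading from the table at x = 8

16


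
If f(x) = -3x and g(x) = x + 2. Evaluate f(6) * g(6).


f(6) = -18
g(6) = 8
Product = -144

-144


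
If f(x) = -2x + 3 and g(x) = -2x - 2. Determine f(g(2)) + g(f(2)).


f(g(2)) = 15
g(f(2)) = 0
Sum = 15

15


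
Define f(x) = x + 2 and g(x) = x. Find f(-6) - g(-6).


f(-6) = -4
g(-6) = -6
Difference = 2

2


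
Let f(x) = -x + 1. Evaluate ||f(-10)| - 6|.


f(-10) = 11
|11| = 11
|11 - 6| = 5

5


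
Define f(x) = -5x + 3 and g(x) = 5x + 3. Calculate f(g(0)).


-12


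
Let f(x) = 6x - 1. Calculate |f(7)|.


f(7) = 41
|41| = 41

41


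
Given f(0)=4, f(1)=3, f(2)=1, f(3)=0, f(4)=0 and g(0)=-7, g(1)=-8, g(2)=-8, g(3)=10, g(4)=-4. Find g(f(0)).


f(0) = 4
g(4) = -4

-4


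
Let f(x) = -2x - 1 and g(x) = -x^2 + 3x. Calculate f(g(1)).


g(1) = 2
f(2) = -5

-5


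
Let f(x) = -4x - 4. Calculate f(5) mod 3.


f(5) = -24
-24 mod 3 = 0

0


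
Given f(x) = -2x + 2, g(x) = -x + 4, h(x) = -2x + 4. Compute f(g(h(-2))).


10


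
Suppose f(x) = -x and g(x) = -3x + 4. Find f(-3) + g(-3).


f(-3) = 3
g(-3) = 13
Sum = 16

16


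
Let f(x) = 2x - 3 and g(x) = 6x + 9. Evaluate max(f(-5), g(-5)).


f(-5) = -13
g(-5) = -21
max = -13

-13


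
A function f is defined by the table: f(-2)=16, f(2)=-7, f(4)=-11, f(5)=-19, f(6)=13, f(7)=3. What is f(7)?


Reading from the table at x = 7

3
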